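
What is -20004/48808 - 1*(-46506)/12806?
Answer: 746919/231838 ≈ 3.2217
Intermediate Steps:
-20004/48808 - 1*(-46506)/12806 = -20004*1/48808 + 46506*(1/12806) = -5001/12202 + 69/19 = 746919/231838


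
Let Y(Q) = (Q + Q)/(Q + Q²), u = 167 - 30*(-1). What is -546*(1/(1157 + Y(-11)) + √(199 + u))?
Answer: -455/964 - 3276*√11 ≈ -10866.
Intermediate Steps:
u = 197 (u = 167 + 30 = 197)
Y(Q) = 2*Q/(Q + Q²) (Y(Q) = (2*Q)/(Q + Q²) = 2*Q/(Q + Q²))
-546*(1/(1157 + Y(-11)) + √(199 + u)) = -546*(1/(1157 + 2/(1 - 11)) + √(199 + 197)) = -546*(1/(1157 + 2/(-10)) + √396) = -546*(1/(1157 + 2*(-⅒)) + 6*√11) = -546*(1/(1157 - ⅕) + 6*√11) = -546*(1/(5784/5) + 6*√11) = -546*(5/5784 + 6*√11) = -455/964 - 3276*√11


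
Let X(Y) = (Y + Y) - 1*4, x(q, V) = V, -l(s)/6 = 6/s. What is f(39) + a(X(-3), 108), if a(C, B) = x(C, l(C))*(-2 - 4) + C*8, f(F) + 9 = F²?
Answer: 7052/5 ≈ 1410.4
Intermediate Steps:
l(s) = -36/s
X(Y) = -4 + 2*Y (X(Y) = 2*Y - 4 = -4 + 2*Y)
f(F) = -9 + F²
a(C, B) = 8*C + 216/C (a(C, B) = (-36/C)*(-2 - 4) + C*8 = -36/C*(-6) + 8*C = 216/C + 8*C = 8*C + 216/C)
f(39) + a(X(-3), 108) = (-9 + 39²) + (8*(-4 + 2*(-3)) + 216/(-4 + 2*(-3))) = (-9 + 1521) + (8*(-4 - 6) + 216/(-4 - 6)) = 1512 + (8*(-10) + 216/(-10)) = 1512 + (-80 + 216*(-⅒)) = 1512 + (-80 - 108/5) = 1512 - 508/5 = 7052/5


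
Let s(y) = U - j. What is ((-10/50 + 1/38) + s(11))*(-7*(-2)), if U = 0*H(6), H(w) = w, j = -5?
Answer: 6419/95 ≈ 67.568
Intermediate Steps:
U = 0 (U = 0*6 = 0)
s(y) = 5 (s(y) = 0 - 1*(-5) = 0 + 5 = 5)
((-10/50 + 1/38) + s(11))*(-7*(-2)) = ((-10/50 + 1/38) + 5)*(-7*(-2)) = ((-10*1/50 + 1*(1/38)) + 5)*14 = ((-⅕ + 1/38) + 5)*14 = (-33/190 + 5)*14 = (917/190)*14 = 6419/95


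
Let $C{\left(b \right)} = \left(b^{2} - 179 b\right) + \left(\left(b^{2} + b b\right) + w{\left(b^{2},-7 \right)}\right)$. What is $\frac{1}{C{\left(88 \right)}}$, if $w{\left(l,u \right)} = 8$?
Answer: $\frac{1}{7488} \approx 0.00013355$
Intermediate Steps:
$C{\left(b \right)} = 8 - 179 b + 3 b^{2}$ ($C{\left(b \right)} = \left(b^{2} - 179 b\right) + \left(\left(b^{2} + b b\right) + 8\right) = \left(b^{2} - 179 b\right) + \left(\left(b^{2} + b^{2}\right) + 8\right) = \left(b^{2} - 179 b\right) + \left(2 b^{2} + 8\right) = \left(b^{2} - 179 b\right) + \left(8 + 2 b^{2}\right) = 8 - 179 b + 3 b^{2}$)
$\frac{1}{C{\left(88 \right)}} = \frac{1}{8 - 15752 + 3 \cdot 88^{2}} = \frac{1}{8 - 15752 + 3 \cdot 7744} = \frac{1}{8 - 15752 + 23232} = \frac{1}{7488}$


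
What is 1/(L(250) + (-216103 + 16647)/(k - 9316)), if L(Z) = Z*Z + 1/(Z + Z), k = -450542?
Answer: 114964500/7185331343929 ≈ 1.6000e-5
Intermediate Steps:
L(Z) = Z² + 1/(2*Z)
1/(L(250) + (-216103 + 16647)/(k - 9316)) = 1/((½ + 250³)/250 + (-216103 + 16647)/(-450542 - 9316)) = 1/((½ + 15625000)/250 - 199456/(-459858)) = 1/((1/250)*(31250001/2) - 199456*(-1/459858)) = 1/(31250001/500 + 99728/229929) = 1/(7185331343929/114964500) = 114964500/7185331343929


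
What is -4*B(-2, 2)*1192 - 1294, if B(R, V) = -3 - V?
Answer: 22546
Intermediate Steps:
-4*B(-2, 2)*1192 - 1294 = -4*(-3 - 1*2)*1192 - 1294 = -4*(-3 - 2)*1192 - 1294 = -4*(-5)*1192 - 1294 = 20*1192 - 1294 = 23840 - 1294 = 22546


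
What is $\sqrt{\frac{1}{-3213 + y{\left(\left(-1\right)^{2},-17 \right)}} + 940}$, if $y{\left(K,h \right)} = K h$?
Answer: $\frac{\sqrt{9806922770}}{3230} \approx 30.659$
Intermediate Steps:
$\sqrt{\frac{1}{-3213 + y{\left(\left(-1\right)^{2},-17 \right)}} + 940} = \sqrt{\frac{1}{-3213 + \left(-1\right)^{2} \left(-17\right)} + 940} = \sqrt{\frac{1}{-3213 + 1 \left(-17\right)} + 940} = \sqrt{\frac{1}{-3213 - 17} + 940} = \sqrt{\frac{1}{-3230} + 940} = \sqrt{- \frac{1}{3230} + 940} = \sqrt{\frac{3036199}{3230}} = \frac{\sqrt{9806922770}}{3230}$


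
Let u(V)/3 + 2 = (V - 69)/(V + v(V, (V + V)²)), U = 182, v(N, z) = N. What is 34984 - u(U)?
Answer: 12736021/364 ≈ 34989.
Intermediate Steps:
u(V) = -6 + 3*(-69 + V)/(2*V) (u(V) = -6 + 3*((V - 69)/(V + V)) = -6 + 3*((-69 + V)/((2*V))) = -6 + 3*((-69 + V)*(1/(2*V))) = -6 + 3*((-69 + V)/(2*V)) = -6 + 3*(-69 + V)/(2*V))
34984 - u(U) = 34984 - 9*(-23 - 1*182)/(2*182) = 34984 - 9*(-23 - 182)/(2*182) = 34984 - 9*(-205)/(2*182) = 34984 - 1*(-1845/364) = 34984 + 1845/364 = 12736021/364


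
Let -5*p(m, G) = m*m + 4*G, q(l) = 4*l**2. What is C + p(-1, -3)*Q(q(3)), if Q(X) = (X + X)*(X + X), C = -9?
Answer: 56979/5 ≈ 11396.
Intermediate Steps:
Q(X) = 4*X**2 (Q(X) = (2*X)*(2*X) = 4*X**2)
p(m, G) = -4*G/5 - m**2/5 (p(m, G) = -(m*m + 4*G)/5 = -(m**2 + 4*G)/5 = -4*G/5 - m**2/5)
C + p(-1, -3)*Q(q(3)) = -9 + (-4/5*(-3) - 1/5*(-1)**2)*(4*(4*3**2)**2) = -9 + (12/5 - 1/5*1)*(4*(4*9)**2) = -9 + (12/5 - 1/5)*(4*36**2) = -9 + 11*(4*1296)/5 = -9 + (11/5)*5184 = -9 + 57024/5 = 56979/5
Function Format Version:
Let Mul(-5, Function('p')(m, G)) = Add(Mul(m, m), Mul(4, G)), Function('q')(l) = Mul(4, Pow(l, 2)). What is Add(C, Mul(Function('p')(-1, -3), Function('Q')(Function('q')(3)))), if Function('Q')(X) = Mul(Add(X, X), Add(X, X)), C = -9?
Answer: Rational(56979, 5) ≈ 11396.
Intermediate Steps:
Function('Q')(X) = Mul(4, Pow(X, 2)) (Function('Q')(X) = Mul(Mul(2, X), Mul(2, X)) = Mul(4, Pow(X, 2)))
Function('p')(m, G) = Add(Mul(Rational(-4, 5), G), Mul(Rational(-1, 5), Pow(m, 2))) (Function('p')(m, G) = Mul(Rational(-1, 5), Add(Mul(m, m), Mul(4, G))) = Mul(Rational(-1, 5), Add(Pow(m, 2), Mul(4, G))) = Add(Mul(Rational(-4, 5), G), Mul(Rational(-1, 5), Pow(m, 2))))
Add(C, Mul(Function('p')(-1, -3), Function('Q')(Function('q')(3)))) = Add(-9, Mul(Add(Mul(Rational(-4, 5), -3), Mul(Rational(-1, 5), Pow(-1, 2))), Mul(4, Pow(Mul(4, Pow(3, 2)), 2)))) = Add(-9, Mul(Add(Rational(12, 5), Mul(Rational(-1, 5), 1)), Mul(4, Pow(Mul(4, 9), 2)))) = Add(-9, Mul(Add(Rational(12, 5), Rational(-1, 5)), Mul(4, Pow(36, 2)))) = Add(-9, Mul(Rational(11, 5), Mul(4, 1296))) = Add(-9, Mul(Rational(11, 5), 5184)) = Add(-9, Rational(57024, 5)) = Rational(56979, 5)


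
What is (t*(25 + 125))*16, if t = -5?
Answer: -12000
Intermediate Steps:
(t*(25 + 125))*16 = -5*(25 + 125)*16 = -5*150*16 = -750*16 = -12000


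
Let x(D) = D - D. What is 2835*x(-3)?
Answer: 0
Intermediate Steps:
x(D) = 0
2835*x(-3) = 2835*0 = 0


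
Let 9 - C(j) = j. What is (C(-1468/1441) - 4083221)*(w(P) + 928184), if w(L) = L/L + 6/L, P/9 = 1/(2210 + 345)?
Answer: -16414129488106960/4323 ≈ -3.7969e+12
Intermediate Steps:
C(j) = 9 - j
P = 9/2555 (P = 9/(2210 + 345) = 9/2555 ≈ 0.0035225)
w(L) = 1 + 6/L
(C(-1468/1441) - 4083221)*(w(P) + 928184) = ((9 - (-1468)/1441) - 4083221)*((6 + 9/2555)/(9/2555) + 928184) = ((9 - (-1468)/1441) - 4083221)*((2555/9)*(15339/2555) + 928184) = ((9 - 1*(-1468/1441)) - 4083221)*(5113/3 + 928184) = ((9 + 1468/1441) - 4083221)*(2789665/3) = (14437/1441 - 4083221)*(2789665/3) = -5883907024/1441*2789665/3 = -16414129488106960/4323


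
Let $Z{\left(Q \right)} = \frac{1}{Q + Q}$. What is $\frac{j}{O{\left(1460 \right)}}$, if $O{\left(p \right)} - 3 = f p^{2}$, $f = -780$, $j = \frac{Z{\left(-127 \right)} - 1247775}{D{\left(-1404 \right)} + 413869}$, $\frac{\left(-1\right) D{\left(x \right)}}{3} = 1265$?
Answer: $\frac{316934851}{173179413539331612} \approx 1.8301 \cdot 10^{-9}$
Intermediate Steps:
$D{\left(x \right)} = -3795$ ($D{\left(x \right)} = \left(-3\right) 1265 = -3795$)
$Z{\left(Q \right)} = \frac{1}{2 Q}$
$j = - \frac{316934851}{104158796}$ ($j = \frac{\frac{1}{2 \left(-127\right)} - 1247775}{-3795 + 413869} = \frac{\frac{1}{2} \left(- \frac{1}{127}\right) - 1247775}{410074} = \left(- \frac{1}{254} - 1247775\right) \frac{1}{410074} = \left(- \frac{316934851}{254}\right) \frac{1}{410074} = - \frac{316934851}{104158796} \approx -3.0428$)
$O{\left(p \right)} = 3 - 780 p^{2}$
$\frac{j}{O{\left(1460 \right)}} = - \frac{316934851}{104158796 \left(3 - 780 \cdot 1460^{2}\right)} = - \frac{316934851}{104158796 \left(3 - 1662648000\right)} = - \frac{316934851}{104158796 \left(-1662647997\right)} = \left(- \frac{316934851}{104158796}\right) \left(- \frac{1}{1662647997}\right) = \frac{316934851}{173179413539331612}$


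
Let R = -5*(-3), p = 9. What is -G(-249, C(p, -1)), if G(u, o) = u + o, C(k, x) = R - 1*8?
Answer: 242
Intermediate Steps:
R = 15
C(k, x) = 7 (C(k, x) = 15 - 1*8 = 15 - 8 = 7)
G(u, o) = o + u
-G(-249, C(p, -1)) = -(7 - 249) = -1*(-242) = 242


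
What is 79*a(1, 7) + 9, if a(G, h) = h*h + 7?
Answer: 4433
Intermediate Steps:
a(G, h) = 7 + h² (a(G, h) = h² + 7 = 7 + h²)
79*a(1, 7) + 9 = 79*(7 + 7²) + 9 = 79*(7 + 49) + 9 = 79*56 + 9 = 4424 + 9 = 4433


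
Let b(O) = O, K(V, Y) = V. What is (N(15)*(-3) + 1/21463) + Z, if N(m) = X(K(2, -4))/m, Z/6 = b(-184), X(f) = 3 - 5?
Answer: -118432829/107315 ≈ -1103.6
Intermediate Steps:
X(f) = -2
Z = -1104 (Z = 6*(-184) = -1104)
N(m) = -2/m
(N(15)*(-3) + 1/21463) + Z = (-2/15*(-3) + 1/21463) - 1104 = (2/5 + 1/21463) - 1104 = 42931/107315 - 1104 = -118432829/107315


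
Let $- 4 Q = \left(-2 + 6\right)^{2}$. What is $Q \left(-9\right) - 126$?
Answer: $-90$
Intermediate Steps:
$Q = -4$ ($Q = - \frac{\left(-2 + 6\right)^{2}}{4} = - \frac{4^{2}}{4} = \left(- \frac{1}{4}\right) 16 = -4$)
$Q \left(-9\right) - 126 = \left(-4\right) \left(-9\right) - 126 = 36 - 126 = -90$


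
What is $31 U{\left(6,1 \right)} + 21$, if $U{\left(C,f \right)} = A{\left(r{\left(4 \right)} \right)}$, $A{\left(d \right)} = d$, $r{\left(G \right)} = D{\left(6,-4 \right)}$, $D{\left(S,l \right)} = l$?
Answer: $-103$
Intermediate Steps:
$r{\left(G \right)} = -4$
$U{\left(C,f \right)} = -4$
$31 U{\left(6,1 \right)} + 21 = 31 \left(-4\right) + 21 = -124 + 21 = -103$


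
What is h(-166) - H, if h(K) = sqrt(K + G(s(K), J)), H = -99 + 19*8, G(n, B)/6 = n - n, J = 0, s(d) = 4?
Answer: -53 + I*sqrt(166) ≈ -53.0 + 12.884*I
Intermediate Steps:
G(n, B) = 0 (G(n, B) = 6*(n - n) = 6*0 = 0)
H = 53 (H = -99 + 152 = 53)
h(K) = sqrt(K) (h(K) = sqrt(K + 0) = sqrt(K))
h(-166) - H = sqrt(-166) - 1*53 = I*sqrt(166) - 53 = -53 + I*sqrt(166)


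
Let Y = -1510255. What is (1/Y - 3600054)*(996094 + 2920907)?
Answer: -21296732689120560771/1510255 ≈ -1.4101e+13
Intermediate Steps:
(1/Y - 3600054)*(996094 + 2920907) = (1/(-1510255) - 3600054)*(996094 + 2920907) = (-1/1510255 - 3600054)*3917001 = -5436999553771/1510255*3917001 = -21296732689120560771/1510255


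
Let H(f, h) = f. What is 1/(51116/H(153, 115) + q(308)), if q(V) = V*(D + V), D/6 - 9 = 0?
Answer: 153/17110004 ≈ 8.9421e-6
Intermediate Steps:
D = 54 (D = 54 + 6*0 = 54 + 0 = 54)
q(V) = V*(54 + V)
1/(51116/H(153, 115) + q(308)) = 1/(51116/153 + 308*(54 + 308)) = 1/(51116*(1/153) + 308*362) = 1/(51116/153 + 111496) = 1/(17110004/153) = 153/17110004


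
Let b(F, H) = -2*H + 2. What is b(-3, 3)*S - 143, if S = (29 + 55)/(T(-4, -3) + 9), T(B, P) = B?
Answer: -1051/5 ≈ -210.20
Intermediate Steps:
b(F, H) = 2 - 2*H
S = 84/5 (S = (29 + 55)/(-4 + 9) = 84/5 ≈ 16.800)
b(-3, 3)*S - 143 = (2 - 2*3)*(84/5) - 143 = (2 - 6)*(84/5) - 143 = -4*84/5 - 143 = -336/5 - 143 = -1051/5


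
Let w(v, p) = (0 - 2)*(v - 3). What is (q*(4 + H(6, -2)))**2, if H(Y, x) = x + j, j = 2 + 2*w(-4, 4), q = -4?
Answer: 16384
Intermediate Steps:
w(v, p) = 6 - 2*v (w(v, p) = -2*(-3 + v) = 6 - 2*v)
j = 30 (j = 2 + 2*(6 - 2*(-4)) = 2 + 2*(6 + 8) = 2 + 2*14 = 2 + 28 = 30)
H(Y, x) = 30 + x (H(Y, x) = x + 30 = 30 + x)
(q*(4 + H(6, -2)))**2 = (-4*(4 + (30 - 2)))**2 = (-4*(4 + 28))**2 = (-4*32)**2 = (-128)**2 = 16384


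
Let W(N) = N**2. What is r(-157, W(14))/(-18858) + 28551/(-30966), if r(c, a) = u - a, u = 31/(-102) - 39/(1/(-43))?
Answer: -9932521877/9927266076 ≈ -1.0005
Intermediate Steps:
u = 171023/102 (u = 31*(-1/102) - 39/(-1/43) = -31/102 - 39*(-43) = -31/102 + 1677 = 171023/102 ≈ 1676.7)
r(c, a) = 171023/102 - a
r(-157, W(14))/(-18858) + 28551/(-30966) = (171023/102 - 1*14**2)/(-18858) + 28551/(-30966) = (171023/102 - 1*196)*(-1/18858) + 28551*(-1/30966) = (171023/102 - 196)*(-1/18858) - 9517/10322 = (151031/102)*(-1/18858) - 9517/10322 = -151031/1923516 - 9517/10322 = -9932521877/9927266076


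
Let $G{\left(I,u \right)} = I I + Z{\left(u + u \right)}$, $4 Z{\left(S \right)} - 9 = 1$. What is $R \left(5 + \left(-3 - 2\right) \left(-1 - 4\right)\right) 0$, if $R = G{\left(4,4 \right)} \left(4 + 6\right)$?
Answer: $0$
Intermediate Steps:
$Z{\left(S \right)} = \frac{5}{2}$ ($Z{\left(S \right)} = \frac{9}{4} + \frac{1}{4} \cdot 1 = \frac{9}{4} + \frac{1}{4} = \frac{5}{2}$)
$G{\left(I,u \right)} = \frac{5}{2} + I^{2}$ ($G{\left(I,u \right)} = I I + \frac{5}{2} = I^{2} + \frac{5}{2} = \frac{5}{2} + I^{2}$)
$R = 185$ ($R = \left(\frac{5}{2} + 4^{2}\right) \left(4 + 6\right) = \left(\frac{5}{2} + 16\right) 10 = \frac{37}{2} \cdot 10 = 185$)
$R \left(5 + \left(-3 - 2\right) \left(-1 - 4\right)\right) 0 = 185 \left(5 + \left(-3 - 2\right) \left(-1 - 4\right)\right) 0 = 185 \left(5 - -25\right) 0 = 185 \left(5 + 25\right) 0 = 185 \cdot 30 \cdot 0 = 185 \cdot 0 = 0$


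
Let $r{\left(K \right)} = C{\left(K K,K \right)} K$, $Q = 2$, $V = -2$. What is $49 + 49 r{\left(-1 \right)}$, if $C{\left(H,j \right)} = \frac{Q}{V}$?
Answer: $98$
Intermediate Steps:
$C{\left(H,j \right)} = -1$ ($C{\left(H,j \right)} = \frac{2}{-2} = 2 \left(- \frac{1}{2}\right) = -1$)
$r{\left(K \right)} = - K$
$49 + 49 r{\left(-1 \right)} = 49 + 49 \left(\left(-1\right) \left(-1\right)\right) = 49 + 49 \cdot 1 = 49 + 49 = 98$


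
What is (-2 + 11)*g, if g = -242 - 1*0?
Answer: -2178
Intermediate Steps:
g = -242 (g = -242 + 0 = -242)
(-2 + 11)*g = (-2 + 11)*(-242) = 9*(-242) = -2178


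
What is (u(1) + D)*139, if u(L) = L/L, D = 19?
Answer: 2780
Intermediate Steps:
u(L) = 1
(u(1) + D)*139 = (1 + 19)*139 = 20*139 = 2780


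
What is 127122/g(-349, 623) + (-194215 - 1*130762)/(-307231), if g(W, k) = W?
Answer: -38942402209/107223619 ≈ -363.19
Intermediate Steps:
127122/g(-349, 623) + (-194215 - 1*130762)/(-307231) = 127122/(-349) + (-194215 - 1*130762)/(-307231) = 127122*(-1/349) + (-194215 - 130762)*(-1/307231) = -127122/349 - 324977*(-1/307231) = -127122/349 + 324977/307231 = -38942402209/107223619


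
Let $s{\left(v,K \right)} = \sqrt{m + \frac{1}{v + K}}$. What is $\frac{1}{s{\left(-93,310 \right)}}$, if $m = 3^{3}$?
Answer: $\frac{\sqrt{317905}}{2930} \approx 0.19243$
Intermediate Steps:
$m = 27$
$s{\left(v,K \right)} = \sqrt{27 + \frac{1}{K + v}}$ ($s{\left(v,K \right)} = \sqrt{27 + \frac{1}{v + K}} = \sqrt{27 + \frac{1}{K + v}}$)
$\frac{1}{s{\left(-93,310 \right)}} = \frac{1}{\sqrt{\frac{1 + 27 \cdot 310 + 27 \left(-93\right)}{310 - 93}}} = \frac{1}{\sqrt{\frac{1 + 8370 - 2511}{217}}} = \frac{1}{\sqrt{\frac{1}{217} \cdot 5860}} = \frac{1}{\sqrt{\frac{5860}{217}}} = \frac{1}{\frac{2}{217} \sqrt{317905}} = \frac{\sqrt{317905}}{2930}$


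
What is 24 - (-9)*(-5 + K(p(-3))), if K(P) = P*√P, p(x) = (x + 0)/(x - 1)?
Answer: -21 + 27*√3/8 ≈ -15.154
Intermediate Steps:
p(x) = x/(-1 + x)
K(P) = P^(3/2)
24 - (-9)*(-5 + K(p(-3))) = 24 - (-9)*(-5 + (-3/(-1 - 3))^(3/2)) = 24 - (-9)*(-5 + (-3/(-4))^(3/2)) = 24 - (-9)*(-5 + (-3*(-¼))^(3/2)) = 24 - (-9)*(-5 + (¾)^(3/2)) = 24 - (-9)*(-5 + 3*√3/8) = 24 - (45 - 27*√3/8) = 24 + (-45 + 27*√3/8) = -21 + 27*√3/8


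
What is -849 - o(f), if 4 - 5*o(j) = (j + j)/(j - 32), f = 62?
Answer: -63673/75 ≈ -848.97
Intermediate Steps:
o(j) = ⅘ - 2*j/(5*(-32 + j)) (o(j) = ⅘ - (j + j)/(5*(j - 32)) = ⅘ - 2*j/(5*(-32 + j)))
-849 - o(f) = -849 - 2*(-64 + 62)/(5*(-32 + 62)) = -849 - 2*(-2)/(5*30) = -849 - 1*(-2/75) = -849 + 2/75 = -63673/75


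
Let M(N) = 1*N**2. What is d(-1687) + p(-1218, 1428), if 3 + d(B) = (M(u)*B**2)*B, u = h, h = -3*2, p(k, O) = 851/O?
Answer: -246817503935257/1428 ≈ -1.7284e+11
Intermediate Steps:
h = -6
u = -6
M(N) = N**2
d(B) = -3 + 36*B**3 (d(B) = -3 + ((-6)**2*B**2)*B = -3 + (36*B**2)*B = -3 + 36*B**3)
d(-1687) + p(-1218, 1428) = (-3 + 36*(-1687)**3) + 851/1428 = (-3 + 36*(-4801149703)) + 851*(1/1428) = (-3 - 172841389308) + 851/1428 = -172841389311 + 851/1428 = -246817503935257/1428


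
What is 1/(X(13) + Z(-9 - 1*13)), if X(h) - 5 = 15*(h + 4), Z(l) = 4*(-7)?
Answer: 1/232 ≈ 0.0043103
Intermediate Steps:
Z(l) = -28
X(h) = 65 + 15*h (X(h) = 5 + 15*(h + 4) = 5 + 15*(4 + h) = 5 + (60 + 15*h) = 65 + 15*h)
1/(X(13) + Z(-9 - 1*13)) = 1/((65 + 15*13) - 28) = 1/((65 + 195) - 28) = 1/(260 - 28) = 1/232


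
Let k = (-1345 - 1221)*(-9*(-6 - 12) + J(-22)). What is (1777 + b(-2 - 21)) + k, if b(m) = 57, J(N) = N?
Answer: -357406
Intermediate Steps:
k = -359240 (k = (-1345 - 1221)*(-9*(-6 - 12) - 22) = -2566*(-9*(-18) - 22) = -2566*(162 - 22) = -2566*140 = -359240)
(1777 + b(-2 - 21)) + k = (1777 + 57) - 359240 = 1834 - 359240 = -357406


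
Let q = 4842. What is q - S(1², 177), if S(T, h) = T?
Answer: 4841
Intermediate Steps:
q - S(1², 177) = 4842 - 1*1² = 4842 - 1*1 = 4842 - 1 = 4841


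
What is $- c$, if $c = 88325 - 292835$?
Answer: $204510$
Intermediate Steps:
$c = -204510$
$- c = \left(-1\right) \left(-204510\right) = 204510$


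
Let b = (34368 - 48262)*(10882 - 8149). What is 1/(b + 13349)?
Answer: -1/37958953 ≈ -2.6344e-8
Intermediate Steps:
b = -37972302 (b = -13894*2733 = -37972302)
1/(b + 13349) = 1/(-37972302 + 13349) = 1/(-37958953) = -1/37958953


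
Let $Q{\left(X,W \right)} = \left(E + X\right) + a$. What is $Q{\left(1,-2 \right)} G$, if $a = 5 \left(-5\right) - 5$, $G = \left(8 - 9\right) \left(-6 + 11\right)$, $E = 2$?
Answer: $135$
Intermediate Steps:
$G = -5$ ($G = \left(-1\right) 5 = -5$)
$a = -30$ ($a = -25 - 5 = -30$)
$Q{\left(X,W \right)} = -28 + X$ ($Q{\left(X,W \right)} = \left(2 + X\right) - 30 = -28 + X$)
$Q{\left(1,-2 \right)} G = \left(-28 + 1\right) \left(-5\right) = \left(-27\right) \left(-5\right) = 135$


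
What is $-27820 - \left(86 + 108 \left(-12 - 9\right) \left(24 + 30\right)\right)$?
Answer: $94566$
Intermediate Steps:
$-27820 - \left(86 + 108 \left(-12 - 9\right) \left(24 + 30\right)\right) = -27820 - \left(86 + 108 \left(\left(-21\right) 54\right)\right) = -27820 - \left(86 + 108 \left(-1134\right)\right) = -27820 - \left(86 - 122472\right) = -27820 - -122386 = -27820 + 122386 = 94566$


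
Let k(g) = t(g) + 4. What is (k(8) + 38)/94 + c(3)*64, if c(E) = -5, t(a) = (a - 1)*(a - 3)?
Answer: -30003/94 ≈ -319.18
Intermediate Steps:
t(a) = (-1 + a)*(-3 + a)
k(g) = 7 + g² - 4*g (k(g) = (3 + g² - 4*g) + 4 = 7 + g² - 4*g)
(k(8) + 38)/94 + c(3)*64 = ((7 + 8² - 4*8) + 38)/94 - 5*64 = ((7 + 64 - 32) + 38)*(1/94) - 320 = (39 + 38)*(1/94) - 320 = 77*(1/94) - 320 = 77/94 - 320 = -30003/94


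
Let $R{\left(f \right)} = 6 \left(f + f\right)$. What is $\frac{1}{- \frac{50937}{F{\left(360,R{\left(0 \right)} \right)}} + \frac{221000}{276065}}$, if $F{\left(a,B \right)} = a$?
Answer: $- \frac{6625560}{932157527} \approx -0.0071078$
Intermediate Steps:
$R{\left(f \right)} = 12 f$ ($R{\left(f \right)} = 6 \cdot 2 f = 12 f$)
$\frac{1}{- \frac{50937}{F{\left(360,R{\left(0 \right)} \right)}} + \frac{221000}{276065}} = \frac{1}{- \frac{50937}{360} + \frac{221000}{276065}} = \frac{1}{\left(-50937\right) \frac{1}{360} + 221000 \cdot \frac{1}{276065}} = \frac{1}{- \frac{16979}{120} + \frac{44200}{55213}} = \frac{1}{- \frac{932157527}{6625560}} = - \frac{6625560}{932157527}$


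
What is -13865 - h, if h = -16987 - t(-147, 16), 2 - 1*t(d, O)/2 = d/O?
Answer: 25155/8 ≈ 3144.4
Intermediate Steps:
t(d, O) = 4 - 2*d/O
h = -136075/8 (h = -16987 - (4 - 2*(-147)/16) = -16987 - (4 - 2*(-147)*1/16) = -16987 - (4 + 147/8) = -16987 - 1*179/8 = -16987 - 179/8 = -136075/8 ≈ -17009.)
-13865 - h = -13865 - 1*(-136075/8) = -13865 + 136075/8 = 25155/8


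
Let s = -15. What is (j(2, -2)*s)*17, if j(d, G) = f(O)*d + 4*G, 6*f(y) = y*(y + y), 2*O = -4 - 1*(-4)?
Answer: 2040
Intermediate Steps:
O = 0 (O = (-4 - 1*(-4))/2 = (-4 + 4)/2 = (1/2)*0 = 0)
f(y) = y**2/3 (f(y) = (y*(y + y))/6 = (y*(2*y))/6 = (2*y**2)/6 = y**2/3)
j(d, G) = 4*G (j(d, G) = ((1/3)*0**2)*d + 4*G = ((1/3)*0)*d + 4*G = 0*d + 4*G = 0 + 4*G = 4*G)
(j(2, -2)*s)*17 = ((4*(-2))*(-15))*17 = -8*(-15)*17 = 120*17 = 2040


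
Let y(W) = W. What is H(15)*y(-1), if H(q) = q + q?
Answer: -30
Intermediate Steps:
H(q) = 2*q
H(15)*y(-1) = (2*15)*(-1) = 30*(-1) = -30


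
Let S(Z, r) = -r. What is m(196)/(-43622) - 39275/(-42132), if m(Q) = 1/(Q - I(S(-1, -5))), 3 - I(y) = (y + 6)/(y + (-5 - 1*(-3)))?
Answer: 63176235194/67771902585 ≈ 0.93219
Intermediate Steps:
I(y) = 3 - (6 + y)/(-2 + y) (I(y) = 3 - (y + 6)/(y + (-5 - 1*(-3))) = 3 - (6 + y)/(y + (-5 + 3)) = 3 - (6 + y)/(y - 2) = 3 - (6 + y)/(-2 + y))
m(Q) = 1/(⅔ + Q) (m(Q) = 1/(Q - 2*(-6 - 1*(-5))/(-2 - 1*(-5))) = 1/(Q - 2*(-6 + 5)/(-2 + 5)) = 1/(Q - 2*(-1)/3) = 1/(Q - 1*(-⅔)) = 1/(Q + ⅔) = 1/(⅔ + Q))
m(196)/(-43622) - 39275/(-42132) = (3/(2 + 3*196))/(-43622) - 39275/(-42132) = (3/(2 + 588))*(-1/43622) - 39275*(-1/42132) = (3/590)*(-1/43622) + 39275/42132 = -3/25736980 + 39275/42132 = 63176235194/67771902585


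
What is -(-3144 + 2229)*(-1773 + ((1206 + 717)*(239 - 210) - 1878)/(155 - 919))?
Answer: -1288741815/764 ≈ -1.6868e+6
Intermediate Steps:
-(-3144 + 2229)*(-1773 + ((1206 + 717)*(239 - 210) - 1878)/(155 - 919)) = -(-915)*(-1773 + (1923*29 - 1878)/(-764)) = -(-915)*(-1773 + (55767 - 1878)*(-1/764)) = -(-915)*(-1773 + 53889*(-1/764)) = -(-915)*(-1773 - 53889/764) = -(-915)*(-1408461)/764 = -1*1288741815/764 = -1288741815/764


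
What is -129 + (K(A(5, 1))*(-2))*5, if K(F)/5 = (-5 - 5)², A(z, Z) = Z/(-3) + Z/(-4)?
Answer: -5129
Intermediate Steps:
A(z, Z) = -7*Z/12 (A(z, Z) = Z*(-⅓) + Z*(-¼) = -Z/3 - Z/4 = -7*Z/12)
K(F) = 500 (K(F) = 5*(-5 - 5)² = 5*(-10)² = 5*100 = 500)
-129 + (K(A(5, 1))*(-2))*5 = -129 + (500*(-2))*5 = -129 - 1000*5 = -129 - 5000 = -5129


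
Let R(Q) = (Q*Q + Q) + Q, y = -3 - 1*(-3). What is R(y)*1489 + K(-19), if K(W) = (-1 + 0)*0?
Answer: 0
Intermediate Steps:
K(W) = 0 (K(W) = -1*0 = 0)
y = 0 (y = -3 + 3 = 0)
R(Q) = Q² + 2*Q (R(Q) = (Q² + Q) + Q = (Q + Q²) + Q = Q² + 2*Q)
R(y)*1489 + K(-19) = (0*(2 + 0))*1489 + 0 = (0*2)*1489 + 0 = 0*1489 + 0 = 0 + 0 = 0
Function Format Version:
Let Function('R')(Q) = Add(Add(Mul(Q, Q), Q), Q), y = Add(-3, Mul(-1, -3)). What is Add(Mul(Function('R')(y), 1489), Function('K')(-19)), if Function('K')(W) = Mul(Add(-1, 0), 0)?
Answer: 0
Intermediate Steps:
Function('K')(W) = 0 (Function('K')(W) = Mul(-1, 0) = 0)
y = 0 (y = Add(-3, 3) = 0)
Function('R')(Q) = Add(Pow(Q, 2), Mul(2, Q)) (Function('R')(Q) = Add(Add(Pow(Q, 2), Q), Q) = Add(Add(Q, Pow(Q, 2)), Q) = Add(Pow(Q, 2), Mul(2, Q)))
Add(Mul(Function('R')(y), 1489), Function('K')(-19)) = Add(Mul(Mul(0, Add(2, 0)), 1489), 0) = Add(Mul(Mul(0, 2), 1489), 0) = Add(Mul(0, 1489), 0) = Add(0, 0) = 0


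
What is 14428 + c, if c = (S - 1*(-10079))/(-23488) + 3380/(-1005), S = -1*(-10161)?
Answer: 4255994471/295068 ≈ 14424.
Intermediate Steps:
S = 10161
c = -1246633/295068 (c = (10161 - 1*(-10079))/(-23488) + 3380/(-1005) = (10161 + 10079)*(-1/23488) + 3380*(-1/1005) = 20240*(-1/23488) - 676/201 = -1265/1468 - 676/201 = -1246633/295068 ≈ -4.2249)
14428 + c = 14428 - 1246633/295068 = 4255994471/295068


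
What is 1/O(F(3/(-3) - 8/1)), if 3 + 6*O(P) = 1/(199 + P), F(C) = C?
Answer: -1140/569 ≈ -2.0035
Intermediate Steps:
O(P) = -½ + 1/(6*(199 + P))
1/O(F(3/(-3) - 8/1)) = 1/((-596 - 3*(3/(-3) - 8/1))/(6*(199 + (3/(-3) - 8/1)))) = 1/((-596 - 3*(3*(-⅓) - 8*1))/(6*(199 + (3*(-⅓) - 8*1)))) = 1/((-596 - 3*(-1 - 8))/(6*(199 + (-1 - 8)))) = 1/((-596 - 3*(-9))/(6*(199 - 9))) = 1/((⅙)*(-596 + 27)/190) = 1/((⅙)*(1/190)*(-569)) = 1/(-569/1140) = -1140/569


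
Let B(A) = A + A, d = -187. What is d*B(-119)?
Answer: 44506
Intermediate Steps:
B(A) = 2*A
d*B(-119) = -374*(-119) = -187*(-238) = 44506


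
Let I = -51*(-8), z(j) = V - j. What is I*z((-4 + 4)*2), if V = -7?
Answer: -2856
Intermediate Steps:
z(j) = -7 - j
I = 408
I*z((-4 + 4)*2) = 408*(-7 - (-4 + 4)*2) = 408*(-7 - 0*2) = 408*(-7 - 1*0) = 408*(-7 + 0) = 408*(-7) = -2856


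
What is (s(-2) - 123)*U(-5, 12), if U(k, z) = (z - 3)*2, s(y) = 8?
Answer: -2070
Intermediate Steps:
U(k, z) = -6 + 2*z (U(k, z) = (-3 + z)*2 = -6 + 2*z)
(s(-2) - 123)*U(-5, 12) = (8 - 123)*(-6 + 2*12) = -115*(-6 + 24) = -115*18 = -2070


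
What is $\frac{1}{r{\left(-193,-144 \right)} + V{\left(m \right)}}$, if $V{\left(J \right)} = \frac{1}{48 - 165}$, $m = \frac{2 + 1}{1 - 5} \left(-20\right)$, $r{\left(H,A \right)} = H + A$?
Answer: $- \frac{117}{39430} \approx -0.0029673$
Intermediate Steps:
$r{\left(H,A \right)} = A + H$
$m = 15$ ($m = \frac{3}{-4} \left(-20\right) = 3 \left(- \frac{1}{4}\right) \left(-20\right) = \left(- \frac{3}{4}\right) \left(-20\right) = 15$)
$V{\left(J \right)} = - \frac{1}{117}$ ($V{\left(J \right)} = \frac{1}{-117} = - \frac{1}{117}$)
$\frac{1}{r{\left(-193,-144 \right)} + V{\left(m \right)}} = \frac{1}{\left(-144 - 193\right) - \frac{1}{117}} = \frac{1}{-337 - \frac{1}{117}} = \frac{1}{- \frac{39430}{117}} = - \frac{117}{39430}$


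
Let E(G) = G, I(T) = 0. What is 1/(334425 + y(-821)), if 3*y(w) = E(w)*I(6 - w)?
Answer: 1/334425 ≈ 2.9902e-6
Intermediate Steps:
y(w) = 0 (y(w) = (w*0)/3 = (1/3)*0 = 0)
1/(334425 + y(-821)) = 1/(334425 + 0) = 1/334425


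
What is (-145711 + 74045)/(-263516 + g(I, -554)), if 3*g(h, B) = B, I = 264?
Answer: 107499/395551 ≈ 0.27177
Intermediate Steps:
g(h, B) = B/3
(-145711 + 74045)/(-263516 + g(I, -554)) = (-145711 + 74045)/(-263516 + (⅓)*(-554)) = -71666/(-263516 - 554/3) = -71666/(-791102/3) = -71666*(-3/791102) = 107499/395551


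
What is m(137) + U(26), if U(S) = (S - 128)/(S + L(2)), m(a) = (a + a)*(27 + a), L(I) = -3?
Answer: 1033426/23 ≈ 44932.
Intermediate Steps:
m(a) = 2*a*(27 + a) (m(a) = (2*a)*(27 + a) = 2*a*(27 + a))
U(S) = (-128 + S)/(-3 + S) (U(S) = (S - 128)/(S - 3) = (-128 + S)/(-3 + S))
m(137) + U(26) = 2*137*(27 + 137) + (-128 + 26)/(-3 + 26) = 2*137*164 - 102/23 = 44936 + (1/23)*(-102) = 44936 - 102/23 = 1033426/23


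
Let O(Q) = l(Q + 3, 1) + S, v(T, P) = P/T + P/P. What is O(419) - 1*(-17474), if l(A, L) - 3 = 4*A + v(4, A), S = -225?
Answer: 38093/2 ≈ 19047.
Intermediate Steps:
v(T, P) = 1 + P/T (v(T, P) = P/T + 1 = 1 + P/T)
l(A, L) = 4 + 17*A/4 (l(A, L) = 3 + (4*A + (A + 4)/4) = 3 + (4*A + (4 + A)/4) = 3 + (4*A + (1 + A/4)) = 3 + (1 + 17*A/4) = 4 + 17*A/4)
O(Q) = -833/4 + 17*Q/4 (O(Q) = (4 + 17*(Q + 3)/4) - 225 = (4 + 17*(3 + Q)/4) - 225 = (4 + (51/4 + 17*Q/4)) - 225 = (67/4 + 17*Q/4) - 225 = -833/4 + 17*Q/4)
O(419) - 1*(-17474) = (-833/4 + (17/4)*419) - 1*(-17474) = (-833/4 + 7123/4) + 17474 = 3145/2 + 17474 = 38093/2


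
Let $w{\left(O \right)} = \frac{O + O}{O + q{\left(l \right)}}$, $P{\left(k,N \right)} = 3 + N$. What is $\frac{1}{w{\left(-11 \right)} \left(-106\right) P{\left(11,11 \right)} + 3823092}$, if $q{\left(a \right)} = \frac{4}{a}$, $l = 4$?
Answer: $\frac{5}{19099136} \approx 2.6179 \cdot 10^{-7}$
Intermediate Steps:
$w{\left(O \right)} = \frac{2 O}{1 + O}$ ($w{\left(O \right)} = \frac{O + O}{O + \frac{4}{4}} = \frac{2 O}{O + 4 \cdot \frac{1}{4}} = \frac{2 O}{O + 1} = \frac{2 O}{1 + O}$)
$\frac{1}{w{\left(-11 \right)} \left(-106\right) P{\left(11,11 \right)} + 3823092} = \frac{1}{2 \left(-11\right) \frac{1}{1 - 11} \left(-106\right) \left(3 + 11\right) + 3823092} = \frac{1}{2 \left(-11\right) \frac{1}{-10} \left(-106\right) 14 + 3823092} = \frac{1}{2 \left(-11\right) \left(- \frac{1}{10}\right) \left(-106\right) 14 + 3823092} = \frac{1}{\frac{11}{5} \left(-106\right) 14 + 3823092} = \frac{1}{\left(- \frac{1166}{5}\right) 14 + 3823092} = \frac{1}{- \frac{16324}{5} + 3823092} = \frac{1}{\frac{19099136}{5}} = \frac{5}{19099136}$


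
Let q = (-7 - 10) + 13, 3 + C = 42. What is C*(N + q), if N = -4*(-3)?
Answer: 312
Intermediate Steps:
C = 39 (C = -3 + 42 = 39)
N = 12
q = -4 (q = -17 + 13 = -4)
C*(N + q) = 39*(12 - 4) = 39*8 = 312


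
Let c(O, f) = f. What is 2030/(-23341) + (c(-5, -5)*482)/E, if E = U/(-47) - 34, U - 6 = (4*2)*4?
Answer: 1320256995/19092938 ≈ 69.149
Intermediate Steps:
U = 38 (U = 6 + (4*2)*4 = 6 + 8*4 = 6 + 32 = 38)
E = -1636/47 (E = 38/(-47) - 34 = -1/47*38 - 34 = -38/47 - 34 = -1636/47 ≈ -34.809)
2030/(-23341) + (c(-5, -5)*482)/E = 2030/(-23341) + (-5*482)/(-1636/47) = 2030*(-1/23341) - 2410*(-47/1636) = -2030/23341 + 56635/818 = 1320256995/19092938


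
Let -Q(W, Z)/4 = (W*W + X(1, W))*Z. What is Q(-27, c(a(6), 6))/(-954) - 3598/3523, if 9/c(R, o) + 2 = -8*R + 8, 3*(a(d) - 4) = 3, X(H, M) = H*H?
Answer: -5813588/3174223 ≈ -1.8315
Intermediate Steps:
X(H, M) = H²
a(d) = 5 (a(d) = 4 + (⅓)*3 = 4 + 1 = 5)
c(R, o) = 9/(6 - 8*R) (c(R, o) = 9/(-2 + (-8*R + 8)) = 9/(-2 + (8 - 8*R)) = 9/(6 - 8*R))
Q(W, Z) = -4*Z*(1 + W²) (Q(W, Z) = -4*(W*W + 1²)*Z = -4*(W² + 1)*Z = -4*(1 + W²)*Z = -4*Z*(1 + W²))
Q(-27, c(a(6), 6))/(-954) - 3598/3523 = -4*(-9/(-6 + 8*5))*(1 + (-27)²)/(-954) - 3598/3523 = -4*(-9/(-6 + 40))*(1 + 729)*(-1/954) - 3598*1/3523 = -4*(-9/34)*730*(-1/954) - 3598/3523 = (13140/17)*(-1/954) - 3598/3523 = -730/901 - 3598/3523 = -5813588/3174223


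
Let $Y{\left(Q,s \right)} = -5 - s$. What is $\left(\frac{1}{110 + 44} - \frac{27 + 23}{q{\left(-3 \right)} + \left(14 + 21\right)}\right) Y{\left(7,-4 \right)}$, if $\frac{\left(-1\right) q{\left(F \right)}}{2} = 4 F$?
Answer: $\frac{7641}{9086} \approx 0.84096$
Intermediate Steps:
$q{\left(F \right)} = - 8 F$ ($q{\left(F \right)} = - 2 \cdot 4 F = - 8 F$)
$\left(\frac{1}{110 + 44} - \frac{27 + 23}{q{\left(-3 \right)} + \left(14 + 21\right)}\right) Y{\left(7,-4 \right)} = \left(\frac{1}{110 + 44} - \frac{27 + 23}{\left(-8\right) \left(-3\right) + \left(14 + 21\right)}\right) \left(-5 - -4\right) = \left(\frac{1}{154} - \frac{50}{24 + 35}\right) \left(-5 + 4\right) = \left(\frac{1}{154} - \frac{50}{59}\right) \left(-1\right) = \left(- \frac{7641}{9086}\right) \left(-1\right) = \frac{7641}{9086}$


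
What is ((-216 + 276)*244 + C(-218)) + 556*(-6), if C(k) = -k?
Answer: 11522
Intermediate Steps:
((-216 + 276)*244 + C(-218)) + 556*(-6) = ((-216 + 276)*244 - 1*(-218)) + 556*(-6) = (60*244 + 218) - 3336 = (14640 + 218) - 3336 = 14858 - 3336 = 11522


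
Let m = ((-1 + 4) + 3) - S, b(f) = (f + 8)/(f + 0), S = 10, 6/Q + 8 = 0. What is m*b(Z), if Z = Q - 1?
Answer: 100/7 ≈ 14.286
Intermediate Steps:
Q = -¾ (Q = 6/(-8 + 0) = 6/(-8) = 6*(-⅛) = -¾ ≈ -0.75000)
Z = -7/4 (Z = -¾ - 1 = -7/4 ≈ -1.7500)
b(f) = (8 + f)/f
m = -4 (m = ((-1 + 4) + 3) - 1*10 = (3 + 3) - 10 = 6 - 10 = -4)
m*b(Z) = -4*(8 - 7/4)/(-7/4) = -(-16)*25/(7*4) = -4*(-25/7) = 100/7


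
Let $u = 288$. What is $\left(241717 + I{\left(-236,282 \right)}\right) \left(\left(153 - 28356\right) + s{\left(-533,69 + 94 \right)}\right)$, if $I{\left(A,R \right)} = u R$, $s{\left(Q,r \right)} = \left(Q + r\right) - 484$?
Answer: $-9383464181$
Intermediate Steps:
$s{\left(Q,r \right)} = -484 + Q + r$
$I{\left(A,R \right)} = 288 R$
$\left(241717 + I{\left(-236,282 \right)}\right) \left(\left(153 - 28356\right) + s{\left(-533,69 + 94 \right)}\right) = \left(241717 + 288 \cdot 282\right) \left(\left(153 - 28356\right) - 854\right) = \left(241717 + 81216\right) \left(\left(153 - 28356\right) - 854\right) = 322933 \left(-28203 - 854\right) = 322933 \left(-29057\right) = -9383464181$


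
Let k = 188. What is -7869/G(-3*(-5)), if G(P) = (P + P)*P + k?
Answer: -7869/638 ≈ -12.334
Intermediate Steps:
G(P) = 188 + 2*P**2 (G(P) = (P + P)*P + 188 = (2*P)*P + 188 = 2*P**2 + 188 = 188 + 2*P**2)
-7869/G(-3*(-5)) = -7869/(188 + 2*(-3*(-5))**2) = -7869/(188 + 2*15**2) = -7869/(188 + 2*225) = -7869/(188 + 450) = -7869/638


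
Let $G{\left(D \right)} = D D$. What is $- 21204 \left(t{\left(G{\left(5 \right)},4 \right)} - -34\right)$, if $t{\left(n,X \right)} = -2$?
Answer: $-678528$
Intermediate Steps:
$G{\left(D \right)} = D^{2}$
$- 21204 \left(t{\left(G{\left(5 \right)},4 \right)} - -34\right) = - 21204 \left(-2 - -34\right) = - 21204 \left(-2 + 34\right) = \left(-21204\right) 32 = -678528$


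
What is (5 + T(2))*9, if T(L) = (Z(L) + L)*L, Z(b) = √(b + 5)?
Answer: 81 + 18*√7 ≈ 128.62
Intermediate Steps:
Z(b) = √(5 + b)
T(L) = L*(L + √(5 + L)) (T(L) = (√(5 + L) + L)*L = (L + √(5 + L))*L = L*(L + √(5 + L)))
(5 + T(2))*9 = (5 + 2*(2 + √(5 + 2)))*9 = (5 + 2*(2 + √7))*9 = (5 + (4 + 2*√7))*9 = (9 + 2*√7)*9 = 81 + 18*√7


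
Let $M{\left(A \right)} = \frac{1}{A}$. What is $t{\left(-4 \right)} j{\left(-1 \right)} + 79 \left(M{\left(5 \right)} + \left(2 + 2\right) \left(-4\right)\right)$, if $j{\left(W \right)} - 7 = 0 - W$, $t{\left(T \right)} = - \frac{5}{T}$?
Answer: $- \frac{6191}{5} \approx -1238.2$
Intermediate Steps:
$j{\left(W \right)} = 7 - W$ ($j{\left(W \right)} = 7 + \left(0 - W\right) = 7 - W$)
$t{\left(-4 \right)} j{\left(-1 \right)} + 79 \left(M{\left(5 \right)} + \left(2 + 2\right) \left(-4\right)\right) = - \frac{5}{-4} \left(7 - -1\right) + 79 \left(\frac{1}{5} + \left(2 + 2\right) \left(-4\right)\right) = \left(-5\right) \left(- \frac{1}{4}\right) \left(7 + 1\right) + 79 \left(\frac{1}{5} + 4 \left(-4\right)\right) = \frac{5}{4} \cdot 8 + 79 \left(\frac{1}{5} - 16\right) = 10 + 79 \left(- \frac{79}{5}\right) = 10 - \frac{6241}{5} = - \frac{6191}{5}$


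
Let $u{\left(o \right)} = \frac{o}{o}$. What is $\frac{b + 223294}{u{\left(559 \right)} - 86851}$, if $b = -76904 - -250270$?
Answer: $- \frac{13222}{2895} \approx -4.5672$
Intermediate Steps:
$b = 173366$ ($b = -76904 + 250270 = 173366$)
$u{\left(o \right)} = 1$
$\frac{b + 223294}{u{\left(559 \right)} - 86851} = \frac{173366 + 223294}{1 - 86851} = \frac{396660}{-86850} = 396660 \left(- \frac{1}{86850}\right) = - \frac{13222}{2895}$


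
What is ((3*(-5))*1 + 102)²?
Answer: 7569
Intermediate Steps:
((3*(-5))*1 + 102)² = (-15*1 + 102)² = (-15 + 102)² = 87² = 7569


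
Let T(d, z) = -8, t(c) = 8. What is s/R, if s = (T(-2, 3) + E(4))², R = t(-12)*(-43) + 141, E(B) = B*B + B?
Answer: -144/203 ≈ -0.70936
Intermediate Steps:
E(B) = B + B² (E(B) = B² + B = B + B²)
R = -203 (R = 8*(-43) + 141 = -344 + 141 = -203)
s = 144 (s = (-8 + 4*(1 + 4))² = (-8 + 4*5)² = (-8 + 20)² = 12² = 144)
s/R = 144/(-203) = 144*(-1/203) = -144/203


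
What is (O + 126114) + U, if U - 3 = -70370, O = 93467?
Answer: 149214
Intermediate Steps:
U = -70367 (U = 3 - 70370 = -70367)
(O + 126114) + U = (93467 + 126114) - 70367 = 219581 - 70367 = 149214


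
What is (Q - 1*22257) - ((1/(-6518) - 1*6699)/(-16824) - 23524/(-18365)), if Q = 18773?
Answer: -7019754927933383/2013884449680 ≈ -3485.7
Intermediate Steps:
(Q - 1*22257) - ((1/(-6518) - 1*6699)/(-16824) - 23524/(-18365)) = (18773 - 1*22257) - ((1/(-6518) - 1*6699)/(-16824) - 23524/(-18365)) = (18773 - 22257) - ((-1/6518 - 6699)*(-1/16824) - 23524*(-1/18365)) = -3484 - (-43664083/6518*(-1/16824) + 23524/18365) = -3484 - (43664083/109658832 + 23524/18365) = -3484 - 1*3381505248263/2013884449680 = -3484 - 3381505248263/2013884449680 = -7019754927933383/2013884449680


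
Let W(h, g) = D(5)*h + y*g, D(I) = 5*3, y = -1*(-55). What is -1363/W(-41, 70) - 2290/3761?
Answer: -12534393/12166835 ≈ -1.0302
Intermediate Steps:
y = 55
D(I) = 15
W(h, g) = 15*h + 55*g
-1363/W(-41, 70) - 2290/3761 = -1363/(15*(-41) + 55*70) - 2290/3761 = -1363/(-615 + 3850) - 2290*1/3761 = -1363/3235 - 2290/3761 = -12534393/12166835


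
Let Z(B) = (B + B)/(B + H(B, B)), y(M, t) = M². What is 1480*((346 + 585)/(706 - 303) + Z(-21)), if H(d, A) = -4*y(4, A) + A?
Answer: 85552880/21359 ≈ 4005.5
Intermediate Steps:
H(d, A) = -64 + A (H(d, A) = -4*4² + A = -4*16 + A = -64 + A)
Z(B) = 2*B/(-64 + 2*B) (Z(B) = (B + B)/(B + (-64 + B)) = (2*B)/(-64 + 2*B) = 2*B/(-64 + 2*B))
1480*((346 + 585)/(706 - 303) + Z(-21)) = 1480*((346 + 585)/(706 - 303) - 21/(-32 - 21)) = 1480*(931/403 - 21/(-53)) = 1480*(931*(1/403) - 21*(-1/53)) = 1480*(931/403 + 21/53) = 1480*(57806/21359) = 85552880/21359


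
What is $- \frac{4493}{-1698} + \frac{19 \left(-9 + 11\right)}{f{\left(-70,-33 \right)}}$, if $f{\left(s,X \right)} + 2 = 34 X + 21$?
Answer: $\frac{4891255}{1872894} \approx 2.6116$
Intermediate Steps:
$f{\left(s,X \right)} = 19 + 34 X$ ($f{\left(s,X \right)} = -2 + \left(34 X + 21\right) = -2 + \left(21 + 34 X\right) = 19 + 34 X$)
$- \frac{4493}{-1698} + \frac{19 \left(-9 + 11\right)}{f{\left(-70,-33 \right)}} = - \frac{4493}{-1698} + \frac{19 \left(-9 + 11\right)}{19 + 34 \left(-33\right)} = \left(-4493\right) \left(- \frac{1}{1698}\right) + \frac{19 \cdot 2}{19 - 1122} = \frac{4493}{1698} + \frac{38}{-1103} = \frac{4493}{1698} + 38 \left(- \frac{1}{1103}\right) = \frac{4493}{1698} - \frac{38}{1103} = \frac{4891255}{1872894}$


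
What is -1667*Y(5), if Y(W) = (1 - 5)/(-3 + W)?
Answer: 3334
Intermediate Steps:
Y(W) = -4/(-3 + W)
-1667*Y(5) = -(-6668)/(-3 + 5) = -(-6668)/2 = -1667*(-2) = 3334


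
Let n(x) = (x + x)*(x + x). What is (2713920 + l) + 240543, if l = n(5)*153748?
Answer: 18329263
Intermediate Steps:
n(x) = 4*x**2 (n(x) = (2*x)*(2*x) = 4*x**2)
l = 15374800 (l = (4*5**2)*153748 = (4*25)*153748 = 100*153748 = 15374800)
(2713920 + l) + 240543 = (2713920 + 15374800) + 240543 = 18088720 + 240543 = 18329263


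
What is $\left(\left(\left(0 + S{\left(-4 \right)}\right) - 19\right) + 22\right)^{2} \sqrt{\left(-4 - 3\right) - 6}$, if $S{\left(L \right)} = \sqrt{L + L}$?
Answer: $- 12 \sqrt{26} + i \sqrt{13} \approx -61.188 + 3.6056 i$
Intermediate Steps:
$S{\left(L \right)} = \sqrt{2} \sqrt{L}$ ($S{\left(L \right)} = \sqrt{2 L} = \sqrt{2} \sqrt{L}$)
$\left(\left(\left(0 + S{\left(-4 \right)}\right) - 19\right) + 22\right)^{2} \sqrt{\left(-4 - 3\right) - 6} = \left(\left(\left(0 + \sqrt{2} \sqrt{-4}\right) - 19\right) + 22\right)^{2} \sqrt{\left(-4 - 3\right) - 6} = \left(\left(\left(0 + \sqrt{2} \cdot 2 i\right) - 19\right) + 22\right)^{2} \sqrt{\left(-4 - 3\right) - 6} = \left(\left(\left(0 + 2 i \sqrt{2}\right) - 19\right) + 22\right)^{2} \sqrt{-7 - 6} = \left(\left(2 i \sqrt{2} - 19\right) + 22\right)^{2} \sqrt{-13} = \left(\left(-19 + 2 i \sqrt{2}\right) + 22\right)^{2} i \sqrt{13} = \left(3 + 2 i \sqrt{2}\right)^{2} i \sqrt{13} = i \sqrt{13} \left(3 + 2 i \sqrt{2}\right)^{2}$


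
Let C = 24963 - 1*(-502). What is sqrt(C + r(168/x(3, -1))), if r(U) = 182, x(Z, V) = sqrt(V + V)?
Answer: sqrt(25647) ≈ 160.15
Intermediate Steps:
C = 25465 (C = 24963 + 502 = 25465)
x(Z, V) = sqrt(2)*sqrt(V) (x(Z, V) = sqrt(2*V) = sqrt(2)*sqrt(V))
sqrt(C + r(168/x(3, -1))) = sqrt(25465 + 182) = sqrt(25647)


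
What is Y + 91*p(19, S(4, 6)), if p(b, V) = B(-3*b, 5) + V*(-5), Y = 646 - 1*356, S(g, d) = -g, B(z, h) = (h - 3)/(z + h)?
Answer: 4213/2 ≈ 2106.5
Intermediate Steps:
B(z, h) = (-3 + h)/(h + z)
Y = 290 (Y = 646 - 356 = 290)
p(b, V) = -5*V + 2/(5 - 3*b) (p(b, V) = (-3 + 5)/(5 - 3*b) + V*(-5) = 2/(5 - 3*b) - 5*V = -5*V + 2/(5 - 3*b))
Y + 91*p(19, S(4, 6)) = 290 + 91*((-2 + 25*(-1*4) - 15*(-1*4)*19)/(-5 + 3*19)) = 290 + 91*((-2 + 25*(-4) - 15*(-4)*19)/(-5 + 57)) = 290 + 91*((-2 - 100 + 1140)/52) = 290 + 91*((1/52)*1038) = 290 + 91*(519/26) = 290 + 3633/2 = 4213/2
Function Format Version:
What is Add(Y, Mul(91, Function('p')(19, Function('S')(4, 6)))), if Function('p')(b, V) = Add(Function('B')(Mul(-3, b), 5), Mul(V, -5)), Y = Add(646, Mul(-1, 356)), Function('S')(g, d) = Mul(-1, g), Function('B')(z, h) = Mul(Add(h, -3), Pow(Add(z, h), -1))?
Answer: Rational(4213, 2) ≈ 2106.5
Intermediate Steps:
Function('B')(z, h) = Mul(Pow(Add(h, z), -1), Add(-3, h)) (Function('B')(z, h) = Mul(Add(-3, h), Pow(Add(h, z), -1)) = Mul(Pow(Add(h, z), -1), Add(-3, h)))
Y = 290 (Y = Add(646, -356) = 290)
Function('p')(b, V) = Add(Mul(-5, V), Mul(2, Pow(Add(5, Mul(-3, b)), -1))) (Function('p')(b, V) = Add(Mul(Pow(Add(5, Mul(-3, b)), -1), Add(-3, 5)), Mul(V, -5)) = Add(Mul(Pow(Add(5, Mul(-3, b)), -1), 2), Mul(-5, V)) = Add(Mul(2, Pow(Add(5, Mul(-3, b)), -1)), Mul(-5, V)) = Add(Mul(-5, V), Mul(2, Pow(Add(5, Mul(-3, b)), -1))))
Add(Y, Mul(91, Function('p')(19, Function('S')(4, 6)))) = Add(290, Mul(91, Mul(Pow(Add(-5, Mul(3, 19)), -1), Add(-2, Mul(25, Mul(-1, 4)), Mul(-15, Mul(-1, 4), 19))))) = Add(290, Mul(91, Mul(Pow(Add(-5, 57), -1), Add(-2, Mul(25, -4), Mul(-15, -4, 19))))) = Add(290, Mul(91, Mul(Pow(52, -1), Add(-2, -100, 1140)))) = Add(290, Mul(91, Mul(Rational(1, 52), 1038))) = Add(290, Mul(91, Rational(519, 26))) = Add(290, Rational(3633, 2)) = Rational(4213, 2)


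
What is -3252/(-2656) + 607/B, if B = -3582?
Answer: 1254559/1189224 ≈ 1.0549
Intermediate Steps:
-3252/(-2656) + 607/B = -3252/(-2656) + 607/(-3582) = -3252*(-1/2656) + 607*(-1/3582) = 813/664 - 607/3582 = 1254559/1189224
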